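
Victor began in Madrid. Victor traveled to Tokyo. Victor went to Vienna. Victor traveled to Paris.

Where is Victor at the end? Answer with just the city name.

Tracking Victor's location:
Start: Victor is in Madrid.
After move 1: Madrid -> Tokyo. Victor is in Tokyo.
After move 2: Tokyo -> Vienna. Victor is in Vienna.
After move 3: Vienna -> Paris. Victor is in Paris.

Answer: Paris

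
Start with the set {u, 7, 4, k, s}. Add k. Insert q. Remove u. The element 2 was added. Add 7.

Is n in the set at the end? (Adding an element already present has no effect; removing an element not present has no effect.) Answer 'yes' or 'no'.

Tracking the set through each operation:
Start: {4, 7, k, s, u}
Event 1 (add k): already present, no change. Set: {4, 7, k, s, u}
Event 2 (add q): added. Set: {4, 7, k, q, s, u}
Event 3 (remove u): removed. Set: {4, 7, k, q, s}
Event 4 (add 2): added. Set: {2, 4, 7, k, q, s}
Event 5 (add 7): already present, no change. Set: {2, 4, 7, k, q, s}

Final set: {2, 4, 7, k, q, s} (size 6)
n is NOT in the final set.

Answer: no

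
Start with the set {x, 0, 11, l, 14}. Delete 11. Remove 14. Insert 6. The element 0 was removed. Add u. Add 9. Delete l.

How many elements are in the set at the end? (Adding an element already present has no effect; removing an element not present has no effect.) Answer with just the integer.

Answer: 4

Derivation:
Tracking the set through each operation:
Start: {0, 11, 14, l, x}
Event 1 (remove 11): removed. Set: {0, 14, l, x}
Event 2 (remove 14): removed. Set: {0, l, x}
Event 3 (add 6): added. Set: {0, 6, l, x}
Event 4 (remove 0): removed. Set: {6, l, x}
Event 5 (add u): added. Set: {6, l, u, x}
Event 6 (add 9): added. Set: {6, 9, l, u, x}
Event 7 (remove l): removed. Set: {6, 9, u, x}

Final set: {6, 9, u, x} (size 4)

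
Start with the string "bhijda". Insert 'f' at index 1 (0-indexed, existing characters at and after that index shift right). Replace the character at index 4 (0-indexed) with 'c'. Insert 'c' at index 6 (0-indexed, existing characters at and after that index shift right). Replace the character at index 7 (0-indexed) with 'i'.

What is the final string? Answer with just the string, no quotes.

Answer: bfhicdci

Derivation:
Applying each edit step by step:
Start: "bhijda"
Op 1 (insert 'f' at idx 1): "bhijda" -> "bfhijda"
Op 2 (replace idx 4: 'j' -> 'c'): "bfhijda" -> "bfhicda"
Op 3 (insert 'c' at idx 6): "bfhicda" -> "bfhicdca"
Op 4 (replace idx 7: 'a' -> 'i'): "bfhicdca" -> "bfhicdci"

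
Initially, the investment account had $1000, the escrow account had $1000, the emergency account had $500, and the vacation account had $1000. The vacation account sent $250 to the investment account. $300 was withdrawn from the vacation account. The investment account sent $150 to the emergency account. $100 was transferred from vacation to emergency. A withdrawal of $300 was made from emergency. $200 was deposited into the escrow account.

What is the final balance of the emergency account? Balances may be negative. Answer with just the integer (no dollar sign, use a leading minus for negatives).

Answer: 450

Derivation:
Tracking account balances step by step:
Start: investment=1000, escrow=1000, emergency=500, vacation=1000
Event 1 (transfer 250 vacation -> investment): vacation: 1000 - 250 = 750, investment: 1000 + 250 = 1250. Balances: investment=1250, escrow=1000, emergency=500, vacation=750
Event 2 (withdraw 300 from vacation): vacation: 750 - 300 = 450. Balances: investment=1250, escrow=1000, emergency=500, vacation=450
Event 3 (transfer 150 investment -> emergency): investment: 1250 - 150 = 1100, emergency: 500 + 150 = 650. Balances: investment=1100, escrow=1000, emergency=650, vacation=450
Event 4 (transfer 100 vacation -> emergency): vacation: 450 - 100 = 350, emergency: 650 + 100 = 750. Balances: investment=1100, escrow=1000, emergency=750, vacation=350
Event 5 (withdraw 300 from emergency): emergency: 750 - 300 = 450. Balances: investment=1100, escrow=1000, emergency=450, vacation=350
Event 6 (deposit 200 to escrow): escrow: 1000 + 200 = 1200. Balances: investment=1100, escrow=1200, emergency=450, vacation=350

Final balance of emergency: 450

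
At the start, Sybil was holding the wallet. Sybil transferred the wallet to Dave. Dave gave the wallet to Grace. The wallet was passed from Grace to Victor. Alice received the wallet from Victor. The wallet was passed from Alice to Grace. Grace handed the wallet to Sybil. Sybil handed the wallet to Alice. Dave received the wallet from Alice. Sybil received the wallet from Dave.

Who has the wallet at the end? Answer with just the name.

Answer: Sybil

Derivation:
Tracking the wallet through each event:
Start: Sybil has the wallet.
After event 1: Dave has the wallet.
After event 2: Grace has the wallet.
After event 3: Victor has the wallet.
After event 4: Alice has the wallet.
After event 5: Grace has the wallet.
After event 6: Sybil has the wallet.
After event 7: Alice has the wallet.
After event 8: Dave has the wallet.
After event 9: Sybil has the wallet.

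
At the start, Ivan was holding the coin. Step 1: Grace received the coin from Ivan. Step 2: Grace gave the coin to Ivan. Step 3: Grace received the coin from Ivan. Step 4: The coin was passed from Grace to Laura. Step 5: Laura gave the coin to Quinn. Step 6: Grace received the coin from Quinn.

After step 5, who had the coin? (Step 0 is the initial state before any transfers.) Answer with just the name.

Tracking the coin holder through step 5:
After step 0 (start): Ivan
After step 1: Grace
After step 2: Ivan
After step 3: Grace
After step 4: Laura
After step 5: Quinn

At step 5, the holder is Quinn.

Answer: Quinn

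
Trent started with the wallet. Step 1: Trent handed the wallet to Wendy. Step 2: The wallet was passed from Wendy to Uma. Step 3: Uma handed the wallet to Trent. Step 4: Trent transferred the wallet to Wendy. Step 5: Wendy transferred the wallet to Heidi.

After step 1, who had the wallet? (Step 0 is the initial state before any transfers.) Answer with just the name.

Answer: Wendy

Derivation:
Tracking the wallet holder through step 1:
After step 0 (start): Trent
After step 1: Wendy

At step 1, the holder is Wendy.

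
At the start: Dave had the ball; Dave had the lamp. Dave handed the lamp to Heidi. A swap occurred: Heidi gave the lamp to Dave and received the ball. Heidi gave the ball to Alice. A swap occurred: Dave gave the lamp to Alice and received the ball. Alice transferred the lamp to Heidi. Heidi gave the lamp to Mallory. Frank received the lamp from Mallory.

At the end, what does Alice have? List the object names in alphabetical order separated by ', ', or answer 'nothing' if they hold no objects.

Answer: nothing

Derivation:
Tracking all object holders:
Start: ball:Dave, lamp:Dave
Event 1 (give lamp: Dave -> Heidi). State: ball:Dave, lamp:Heidi
Event 2 (swap lamp<->ball: now lamp:Dave, ball:Heidi). State: ball:Heidi, lamp:Dave
Event 3 (give ball: Heidi -> Alice). State: ball:Alice, lamp:Dave
Event 4 (swap lamp<->ball: now lamp:Alice, ball:Dave). State: ball:Dave, lamp:Alice
Event 5 (give lamp: Alice -> Heidi). State: ball:Dave, lamp:Heidi
Event 6 (give lamp: Heidi -> Mallory). State: ball:Dave, lamp:Mallory
Event 7 (give lamp: Mallory -> Frank). State: ball:Dave, lamp:Frank

Final state: ball:Dave, lamp:Frank
Alice holds: (nothing).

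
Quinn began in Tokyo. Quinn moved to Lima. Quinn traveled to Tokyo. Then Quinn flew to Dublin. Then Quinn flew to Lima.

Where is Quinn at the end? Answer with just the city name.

Tracking Quinn's location:
Start: Quinn is in Tokyo.
After move 1: Tokyo -> Lima. Quinn is in Lima.
After move 2: Lima -> Tokyo. Quinn is in Tokyo.
After move 3: Tokyo -> Dublin. Quinn is in Dublin.
After move 4: Dublin -> Lima. Quinn is in Lima.

Answer: Lima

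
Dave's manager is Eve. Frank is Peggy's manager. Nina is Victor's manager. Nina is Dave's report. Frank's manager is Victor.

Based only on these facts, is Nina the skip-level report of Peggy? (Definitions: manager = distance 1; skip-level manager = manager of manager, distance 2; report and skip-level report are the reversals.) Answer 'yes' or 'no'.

Answer: no

Derivation:
Reconstructing the manager chain from the given facts:
  Eve -> Dave -> Nina -> Victor -> Frank -> Peggy
(each arrow means 'manager of the next')
Positions in the chain (0 = top):
  position of Eve: 0
  position of Dave: 1
  position of Nina: 2
  position of Victor: 3
  position of Frank: 4
  position of Peggy: 5

Nina is at position 2, Peggy is at position 5; signed distance (j - i) = 3.
'skip-level report' requires j - i = -2. Actual distance is 3, so the relation does NOT hold.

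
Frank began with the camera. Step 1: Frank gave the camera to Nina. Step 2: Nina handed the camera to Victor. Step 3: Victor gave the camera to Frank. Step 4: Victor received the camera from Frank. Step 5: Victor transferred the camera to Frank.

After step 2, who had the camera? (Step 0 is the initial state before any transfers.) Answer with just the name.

Tracking the camera holder through step 2:
After step 0 (start): Frank
After step 1: Nina
After step 2: Victor

At step 2, the holder is Victor.

Answer: Victor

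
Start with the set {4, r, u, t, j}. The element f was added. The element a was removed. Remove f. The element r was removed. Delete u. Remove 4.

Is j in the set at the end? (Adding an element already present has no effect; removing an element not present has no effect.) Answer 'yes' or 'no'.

Answer: yes

Derivation:
Tracking the set through each operation:
Start: {4, j, r, t, u}
Event 1 (add f): added. Set: {4, f, j, r, t, u}
Event 2 (remove a): not present, no change. Set: {4, f, j, r, t, u}
Event 3 (remove f): removed. Set: {4, j, r, t, u}
Event 4 (remove r): removed. Set: {4, j, t, u}
Event 5 (remove u): removed. Set: {4, j, t}
Event 6 (remove 4): removed. Set: {j, t}

Final set: {j, t} (size 2)
j is in the final set.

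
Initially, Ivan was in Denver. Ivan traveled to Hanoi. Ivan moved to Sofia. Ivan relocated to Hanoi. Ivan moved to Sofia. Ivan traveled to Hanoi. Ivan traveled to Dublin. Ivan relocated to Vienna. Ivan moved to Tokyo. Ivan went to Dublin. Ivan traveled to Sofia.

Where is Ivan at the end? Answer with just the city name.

Tracking Ivan's location:
Start: Ivan is in Denver.
After move 1: Denver -> Hanoi. Ivan is in Hanoi.
After move 2: Hanoi -> Sofia. Ivan is in Sofia.
After move 3: Sofia -> Hanoi. Ivan is in Hanoi.
After move 4: Hanoi -> Sofia. Ivan is in Sofia.
After move 5: Sofia -> Hanoi. Ivan is in Hanoi.
After move 6: Hanoi -> Dublin. Ivan is in Dublin.
After move 7: Dublin -> Vienna. Ivan is in Vienna.
After move 8: Vienna -> Tokyo. Ivan is in Tokyo.
After move 9: Tokyo -> Dublin. Ivan is in Dublin.
After move 10: Dublin -> Sofia. Ivan is in Sofia.

Answer: Sofia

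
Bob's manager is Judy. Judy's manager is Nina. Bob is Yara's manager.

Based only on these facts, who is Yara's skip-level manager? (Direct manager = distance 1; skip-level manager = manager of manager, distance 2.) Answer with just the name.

Answer: Judy

Derivation:
Reconstructing the manager chain from the given facts:
  Nina -> Judy -> Bob -> Yara
(each arrow means 'manager of the next')
Positions in the chain (0 = top):
  position of Nina: 0
  position of Judy: 1
  position of Bob: 2
  position of Yara: 3

Yara is at position 3; the skip-level manager is 2 steps up the chain, i.e. position 1: Judy.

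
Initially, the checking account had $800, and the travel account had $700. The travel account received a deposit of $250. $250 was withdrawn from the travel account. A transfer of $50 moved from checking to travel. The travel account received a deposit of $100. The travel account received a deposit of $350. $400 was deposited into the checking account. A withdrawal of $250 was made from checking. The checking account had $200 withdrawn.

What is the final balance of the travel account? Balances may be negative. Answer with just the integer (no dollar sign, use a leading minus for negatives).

Answer: 1200

Derivation:
Tracking account balances step by step:
Start: checking=800, travel=700
Event 1 (deposit 250 to travel): travel: 700 + 250 = 950. Balances: checking=800, travel=950
Event 2 (withdraw 250 from travel): travel: 950 - 250 = 700. Balances: checking=800, travel=700
Event 3 (transfer 50 checking -> travel): checking: 800 - 50 = 750, travel: 700 + 50 = 750. Balances: checking=750, travel=750
Event 4 (deposit 100 to travel): travel: 750 + 100 = 850. Balances: checking=750, travel=850
Event 5 (deposit 350 to travel): travel: 850 + 350 = 1200. Balances: checking=750, travel=1200
Event 6 (deposit 400 to checking): checking: 750 + 400 = 1150. Balances: checking=1150, travel=1200
Event 7 (withdraw 250 from checking): checking: 1150 - 250 = 900. Balances: checking=900, travel=1200
Event 8 (withdraw 200 from checking): checking: 900 - 200 = 700. Balances: checking=700, travel=1200

Final balance of travel: 1200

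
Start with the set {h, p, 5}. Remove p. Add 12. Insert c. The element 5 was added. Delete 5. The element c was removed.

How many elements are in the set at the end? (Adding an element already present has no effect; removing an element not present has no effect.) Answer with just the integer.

Answer: 2

Derivation:
Tracking the set through each operation:
Start: {5, h, p}
Event 1 (remove p): removed. Set: {5, h}
Event 2 (add 12): added. Set: {12, 5, h}
Event 3 (add c): added. Set: {12, 5, c, h}
Event 4 (add 5): already present, no change. Set: {12, 5, c, h}
Event 5 (remove 5): removed. Set: {12, c, h}
Event 6 (remove c): removed. Set: {12, h}

Final set: {12, h} (size 2)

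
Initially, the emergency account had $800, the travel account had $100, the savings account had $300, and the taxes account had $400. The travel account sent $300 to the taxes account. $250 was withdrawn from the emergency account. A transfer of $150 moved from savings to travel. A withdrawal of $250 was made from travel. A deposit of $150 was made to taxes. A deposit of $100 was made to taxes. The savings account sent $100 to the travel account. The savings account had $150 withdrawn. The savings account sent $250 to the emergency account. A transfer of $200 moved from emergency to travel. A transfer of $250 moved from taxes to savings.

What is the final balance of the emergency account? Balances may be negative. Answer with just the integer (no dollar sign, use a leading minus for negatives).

Tracking account balances step by step:
Start: emergency=800, travel=100, savings=300, taxes=400
Event 1 (transfer 300 travel -> taxes): travel: 100 - 300 = -200, taxes: 400 + 300 = 700. Balances: emergency=800, travel=-200, savings=300, taxes=700
Event 2 (withdraw 250 from emergency): emergency: 800 - 250 = 550. Balances: emergency=550, travel=-200, savings=300, taxes=700
Event 3 (transfer 150 savings -> travel): savings: 300 - 150 = 150, travel: -200 + 150 = -50. Balances: emergency=550, travel=-50, savings=150, taxes=700
Event 4 (withdraw 250 from travel): travel: -50 - 250 = -300. Balances: emergency=550, travel=-300, savings=150, taxes=700
Event 5 (deposit 150 to taxes): taxes: 700 + 150 = 850. Balances: emergency=550, travel=-300, savings=150, taxes=850
Event 6 (deposit 100 to taxes): taxes: 850 + 100 = 950. Balances: emergency=550, travel=-300, savings=150, taxes=950
Event 7 (transfer 100 savings -> travel): savings: 150 - 100 = 50, travel: -300 + 100 = -200. Balances: emergency=550, travel=-200, savings=50, taxes=950
Event 8 (withdraw 150 from savings): savings: 50 - 150 = -100. Balances: emergency=550, travel=-200, savings=-100, taxes=950
Event 9 (transfer 250 savings -> emergency): savings: -100 - 250 = -350, emergency: 550 + 250 = 800. Balances: emergency=800, travel=-200, savings=-350, taxes=950
Event 10 (transfer 200 emergency -> travel): emergency: 800 - 200 = 600, travel: -200 + 200 = 0. Balances: emergency=600, travel=0, savings=-350, taxes=950
Event 11 (transfer 250 taxes -> savings): taxes: 950 - 250 = 700, savings: -350 + 250 = -100. Balances: emergency=600, travel=0, savings=-100, taxes=700

Final balance of emergency: 600

Answer: 600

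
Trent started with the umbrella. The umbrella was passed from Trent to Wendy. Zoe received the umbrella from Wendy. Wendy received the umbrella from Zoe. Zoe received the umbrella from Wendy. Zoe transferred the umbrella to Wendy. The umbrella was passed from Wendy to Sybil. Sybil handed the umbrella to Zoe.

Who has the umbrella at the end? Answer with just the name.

Tracking the umbrella through each event:
Start: Trent has the umbrella.
After event 1: Wendy has the umbrella.
After event 2: Zoe has the umbrella.
After event 3: Wendy has the umbrella.
After event 4: Zoe has the umbrella.
After event 5: Wendy has the umbrella.
After event 6: Sybil has the umbrella.
After event 7: Zoe has the umbrella.

Answer: Zoe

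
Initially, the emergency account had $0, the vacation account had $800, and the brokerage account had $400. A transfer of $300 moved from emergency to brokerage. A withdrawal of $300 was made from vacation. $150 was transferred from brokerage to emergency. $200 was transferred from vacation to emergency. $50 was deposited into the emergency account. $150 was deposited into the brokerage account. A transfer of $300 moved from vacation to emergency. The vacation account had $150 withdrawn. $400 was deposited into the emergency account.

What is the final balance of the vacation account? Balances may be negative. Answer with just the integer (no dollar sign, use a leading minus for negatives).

Tracking account balances step by step:
Start: emergency=0, vacation=800, brokerage=400
Event 1 (transfer 300 emergency -> brokerage): emergency: 0 - 300 = -300, brokerage: 400 + 300 = 700. Balances: emergency=-300, vacation=800, brokerage=700
Event 2 (withdraw 300 from vacation): vacation: 800 - 300 = 500. Balances: emergency=-300, vacation=500, brokerage=700
Event 3 (transfer 150 brokerage -> emergency): brokerage: 700 - 150 = 550, emergency: -300 + 150 = -150. Balances: emergency=-150, vacation=500, brokerage=550
Event 4 (transfer 200 vacation -> emergency): vacation: 500 - 200 = 300, emergency: -150 + 200 = 50. Balances: emergency=50, vacation=300, brokerage=550
Event 5 (deposit 50 to emergency): emergency: 50 + 50 = 100. Balances: emergency=100, vacation=300, brokerage=550
Event 6 (deposit 150 to brokerage): brokerage: 550 + 150 = 700. Balances: emergency=100, vacation=300, brokerage=700
Event 7 (transfer 300 vacation -> emergency): vacation: 300 - 300 = 0, emergency: 100 + 300 = 400. Balances: emergency=400, vacation=0, brokerage=700
Event 8 (withdraw 150 from vacation): vacation: 0 - 150 = -150. Balances: emergency=400, vacation=-150, brokerage=700
Event 9 (deposit 400 to emergency): emergency: 400 + 400 = 800. Balances: emergency=800, vacation=-150, brokerage=700

Final balance of vacation: -150

Answer: -150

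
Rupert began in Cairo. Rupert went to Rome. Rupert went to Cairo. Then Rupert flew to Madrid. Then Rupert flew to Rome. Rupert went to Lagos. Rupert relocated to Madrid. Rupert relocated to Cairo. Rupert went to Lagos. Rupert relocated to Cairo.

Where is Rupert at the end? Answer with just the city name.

Answer: Cairo

Derivation:
Tracking Rupert's location:
Start: Rupert is in Cairo.
After move 1: Cairo -> Rome. Rupert is in Rome.
After move 2: Rome -> Cairo. Rupert is in Cairo.
After move 3: Cairo -> Madrid. Rupert is in Madrid.
After move 4: Madrid -> Rome. Rupert is in Rome.
After move 5: Rome -> Lagos. Rupert is in Lagos.
After move 6: Lagos -> Madrid. Rupert is in Madrid.
After move 7: Madrid -> Cairo. Rupert is in Cairo.
After move 8: Cairo -> Lagos. Rupert is in Lagos.
After move 9: Lagos -> Cairo. Rupert is in Cairo.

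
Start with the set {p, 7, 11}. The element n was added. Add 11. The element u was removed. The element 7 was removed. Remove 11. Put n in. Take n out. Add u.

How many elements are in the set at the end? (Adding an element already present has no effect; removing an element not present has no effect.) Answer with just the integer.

Tracking the set through each operation:
Start: {11, 7, p}
Event 1 (add n): added. Set: {11, 7, n, p}
Event 2 (add 11): already present, no change. Set: {11, 7, n, p}
Event 3 (remove u): not present, no change. Set: {11, 7, n, p}
Event 4 (remove 7): removed. Set: {11, n, p}
Event 5 (remove 11): removed. Set: {n, p}
Event 6 (add n): already present, no change. Set: {n, p}
Event 7 (remove n): removed. Set: {p}
Event 8 (add u): added. Set: {p, u}

Final set: {p, u} (size 2)

Answer: 2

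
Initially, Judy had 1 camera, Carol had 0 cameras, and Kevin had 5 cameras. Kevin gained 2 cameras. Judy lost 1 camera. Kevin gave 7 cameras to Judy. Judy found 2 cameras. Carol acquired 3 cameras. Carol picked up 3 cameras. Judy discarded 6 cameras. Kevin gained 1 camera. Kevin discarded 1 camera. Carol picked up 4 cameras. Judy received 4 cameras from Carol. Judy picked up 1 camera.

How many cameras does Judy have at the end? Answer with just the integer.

Tracking counts step by step:
Start: Judy=1, Carol=0, Kevin=5
Event 1 (Kevin +2): Kevin: 5 -> 7. State: Judy=1, Carol=0, Kevin=7
Event 2 (Judy -1): Judy: 1 -> 0. State: Judy=0, Carol=0, Kevin=7
Event 3 (Kevin -> Judy, 7): Kevin: 7 -> 0, Judy: 0 -> 7. State: Judy=7, Carol=0, Kevin=0
Event 4 (Judy +2): Judy: 7 -> 9. State: Judy=9, Carol=0, Kevin=0
Event 5 (Carol +3): Carol: 0 -> 3. State: Judy=9, Carol=3, Kevin=0
Event 6 (Carol +3): Carol: 3 -> 6. State: Judy=9, Carol=6, Kevin=0
Event 7 (Judy -6): Judy: 9 -> 3. State: Judy=3, Carol=6, Kevin=0
Event 8 (Kevin +1): Kevin: 0 -> 1. State: Judy=3, Carol=6, Kevin=1
Event 9 (Kevin -1): Kevin: 1 -> 0. State: Judy=3, Carol=6, Kevin=0
Event 10 (Carol +4): Carol: 6 -> 10. State: Judy=3, Carol=10, Kevin=0
Event 11 (Carol -> Judy, 4): Carol: 10 -> 6, Judy: 3 -> 7. State: Judy=7, Carol=6, Kevin=0
Event 12 (Judy +1): Judy: 7 -> 8. State: Judy=8, Carol=6, Kevin=0

Judy's final count: 8

Answer: 8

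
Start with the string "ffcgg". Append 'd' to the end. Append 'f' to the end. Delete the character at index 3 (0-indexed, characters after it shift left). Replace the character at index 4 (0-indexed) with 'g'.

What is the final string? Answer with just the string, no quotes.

Applying each edit step by step:
Start: "ffcgg"
Op 1 (append 'd'): "ffcgg" -> "ffcggd"
Op 2 (append 'f'): "ffcggd" -> "ffcggdf"
Op 3 (delete idx 3 = 'g'): "ffcggdf" -> "ffcgdf"
Op 4 (replace idx 4: 'd' -> 'g'): "ffcgdf" -> "ffcggf"

Answer: ffcggf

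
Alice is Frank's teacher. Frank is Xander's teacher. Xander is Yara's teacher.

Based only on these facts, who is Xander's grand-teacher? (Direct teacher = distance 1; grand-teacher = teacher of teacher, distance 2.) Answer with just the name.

Answer: Alice

Derivation:
Reconstructing the teacher chain from the given facts:
  Alice -> Frank -> Xander -> Yara
(each arrow means 'teacher of the next')
Positions in the chain (0 = top):
  position of Alice: 0
  position of Frank: 1
  position of Xander: 2
  position of Yara: 3

Xander is at position 2; the grand-teacher is 2 steps up the chain, i.e. position 0: Alice.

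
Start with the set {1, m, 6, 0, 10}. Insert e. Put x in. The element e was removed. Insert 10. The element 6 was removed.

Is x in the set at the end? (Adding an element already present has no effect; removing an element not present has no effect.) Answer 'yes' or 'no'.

Tracking the set through each operation:
Start: {0, 1, 10, 6, m}
Event 1 (add e): added. Set: {0, 1, 10, 6, e, m}
Event 2 (add x): added. Set: {0, 1, 10, 6, e, m, x}
Event 3 (remove e): removed. Set: {0, 1, 10, 6, m, x}
Event 4 (add 10): already present, no change. Set: {0, 1, 10, 6, m, x}
Event 5 (remove 6): removed. Set: {0, 1, 10, m, x}

Final set: {0, 1, 10, m, x} (size 5)
x is in the final set.

Answer: yes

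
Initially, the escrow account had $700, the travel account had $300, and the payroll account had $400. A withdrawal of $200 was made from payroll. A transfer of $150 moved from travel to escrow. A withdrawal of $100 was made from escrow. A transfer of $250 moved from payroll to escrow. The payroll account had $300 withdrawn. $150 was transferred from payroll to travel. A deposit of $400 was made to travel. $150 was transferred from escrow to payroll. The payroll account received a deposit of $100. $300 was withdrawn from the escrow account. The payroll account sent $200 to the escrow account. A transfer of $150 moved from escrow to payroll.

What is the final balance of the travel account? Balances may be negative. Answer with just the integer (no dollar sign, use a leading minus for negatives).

Answer: 700

Derivation:
Tracking account balances step by step:
Start: escrow=700, travel=300, payroll=400
Event 1 (withdraw 200 from payroll): payroll: 400 - 200 = 200. Balances: escrow=700, travel=300, payroll=200
Event 2 (transfer 150 travel -> escrow): travel: 300 - 150 = 150, escrow: 700 + 150 = 850. Balances: escrow=850, travel=150, payroll=200
Event 3 (withdraw 100 from escrow): escrow: 850 - 100 = 750. Balances: escrow=750, travel=150, payroll=200
Event 4 (transfer 250 payroll -> escrow): payroll: 200 - 250 = -50, escrow: 750 + 250 = 1000. Balances: escrow=1000, travel=150, payroll=-50
Event 5 (withdraw 300 from payroll): payroll: -50 - 300 = -350. Balances: escrow=1000, travel=150, payroll=-350
Event 6 (transfer 150 payroll -> travel): payroll: -350 - 150 = -500, travel: 150 + 150 = 300. Balances: escrow=1000, travel=300, payroll=-500
Event 7 (deposit 400 to travel): travel: 300 + 400 = 700. Balances: escrow=1000, travel=700, payroll=-500
Event 8 (transfer 150 escrow -> payroll): escrow: 1000 - 150 = 850, payroll: -500 + 150 = -350. Balances: escrow=850, travel=700, payroll=-350
Event 9 (deposit 100 to payroll): payroll: -350 + 100 = -250. Balances: escrow=850, travel=700, payroll=-250
Event 10 (withdraw 300 from escrow): escrow: 850 - 300 = 550. Balances: escrow=550, travel=700, payroll=-250
Event 11 (transfer 200 payroll -> escrow): payroll: -250 - 200 = -450, escrow: 550 + 200 = 750. Balances: escrow=750, travel=700, payroll=-450
Event 12 (transfer 150 escrow -> payroll): escrow: 750 - 150 = 600, payroll: -450 + 150 = -300. Balances: escrow=600, travel=700, payroll=-300

Final balance of travel: 700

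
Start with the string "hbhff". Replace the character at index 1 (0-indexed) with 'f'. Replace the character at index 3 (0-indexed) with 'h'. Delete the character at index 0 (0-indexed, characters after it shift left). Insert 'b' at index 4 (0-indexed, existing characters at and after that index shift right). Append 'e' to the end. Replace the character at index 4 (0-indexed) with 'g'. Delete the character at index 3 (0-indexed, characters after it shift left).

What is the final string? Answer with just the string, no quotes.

Applying each edit step by step:
Start: "hbhff"
Op 1 (replace idx 1: 'b' -> 'f'): "hbhff" -> "hfhff"
Op 2 (replace idx 3: 'f' -> 'h'): "hfhff" -> "hfhhf"
Op 3 (delete idx 0 = 'h'): "hfhhf" -> "fhhf"
Op 4 (insert 'b' at idx 4): "fhhf" -> "fhhfb"
Op 5 (append 'e'): "fhhfb" -> "fhhfbe"
Op 6 (replace idx 4: 'b' -> 'g'): "fhhfbe" -> "fhhfge"
Op 7 (delete idx 3 = 'f'): "fhhfge" -> "fhhge"

Answer: fhhge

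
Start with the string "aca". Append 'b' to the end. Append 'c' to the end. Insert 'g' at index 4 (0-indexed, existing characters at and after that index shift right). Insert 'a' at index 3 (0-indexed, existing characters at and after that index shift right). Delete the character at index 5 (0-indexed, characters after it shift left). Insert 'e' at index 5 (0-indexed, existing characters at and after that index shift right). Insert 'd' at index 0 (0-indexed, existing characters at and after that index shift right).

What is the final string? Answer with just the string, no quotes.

Answer: dacaabec

Derivation:
Applying each edit step by step:
Start: "aca"
Op 1 (append 'b'): "aca" -> "acab"
Op 2 (append 'c'): "acab" -> "acabc"
Op 3 (insert 'g' at idx 4): "acabc" -> "acabgc"
Op 4 (insert 'a' at idx 3): "acabgc" -> "acaabgc"
Op 5 (delete idx 5 = 'g'): "acaabgc" -> "acaabc"
Op 6 (insert 'e' at idx 5): "acaabc" -> "acaabec"
Op 7 (insert 'd' at idx 0): "acaabec" -> "dacaabec"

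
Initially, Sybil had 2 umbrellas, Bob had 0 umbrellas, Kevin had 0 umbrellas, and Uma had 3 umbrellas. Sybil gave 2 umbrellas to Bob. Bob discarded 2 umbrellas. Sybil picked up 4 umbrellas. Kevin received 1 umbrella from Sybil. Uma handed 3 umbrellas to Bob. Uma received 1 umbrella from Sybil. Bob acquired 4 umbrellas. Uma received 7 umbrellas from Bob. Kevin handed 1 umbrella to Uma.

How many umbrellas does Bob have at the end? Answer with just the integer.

Tracking counts step by step:
Start: Sybil=2, Bob=0, Kevin=0, Uma=3
Event 1 (Sybil -> Bob, 2): Sybil: 2 -> 0, Bob: 0 -> 2. State: Sybil=0, Bob=2, Kevin=0, Uma=3
Event 2 (Bob -2): Bob: 2 -> 0. State: Sybil=0, Bob=0, Kevin=0, Uma=3
Event 3 (Sybil +4): Sybil: 0 -> 4. State: Sybil=4, Bob=0, Kevin=0, Uma=3
Event 4 (Sybil -> Kevin, 1): Sybil: 4 -> 3, Kevin: 0 -> 1. State: Sybil=3, Bob=0, Kevin=1, Uma=3
Event 5 (Uma -> Bob, 3): Uma: 3 -> 0, Bob: 0 -> 3. State: Sybil=3, Bob=3, Kevin=1, Uma=0
Event 6 (Sybil -> Uma, 1): Sybil: 3 -> 2, Uma: 0 -> 1. State: Sybil=2, Bob=3, Kevin=1, Uma=1
Event 7 (Bob +4): Bob: 3 -> 7. State: Sybil=2, Bob=7, Kevin=1, Uma=1
Event 8 (Bob -> Uma, 7): Bob: 7 -> 0, Uma: 1 -> 8. State: Sybil=2, Bob=0, Kevin=1, Uma=8
Event 9 (Kevin -> Uma, 1): Kevin: 1 -> 0, Uma: 8 -> 9. State: Sybil=2, Bob=0, Kevin=0, Uma=9

Bob's final count: 0

Answer: 0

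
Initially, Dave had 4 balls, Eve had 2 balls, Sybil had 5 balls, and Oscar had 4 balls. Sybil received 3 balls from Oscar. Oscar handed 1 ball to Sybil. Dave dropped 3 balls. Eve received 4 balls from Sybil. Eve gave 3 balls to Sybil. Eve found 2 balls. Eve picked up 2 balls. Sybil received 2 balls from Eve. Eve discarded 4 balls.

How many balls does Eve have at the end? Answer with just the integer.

Answer: 1

Derivation:
Tracking counts step by step:
Start: Dave=4, Eve=2, Sybil=5, Oscar=4
Event 1 (Oscar -> Sybil, 3): Oscar: 4 -> 1, Sybil: 5 -> 8. State: Dave=4, Eve=2, Sybil=8, Oscar=1
Event 2 (Oscar -> Sybil, 1): Oscar: 1 -> 0, Sybil: 8 -> 9. State: Dave=4, Eve=2, Sybil=9, Oscar=0
Event 3 (Dave -3): Dave: 4 -> 1. State: Dave=1, Eve=2, Sybil=9, Oscar=0
Event 4 (Sybil -> Eve, 4): Sybil: 9 -> 5, Eve: 2 -> 6. State: Dave=1, Eve=6, Sybil=5, Oscar=0
Event 5 (Eve -> Sybil, 3): Eve: 6 -> 3, Sybil: 5 -> 8. State: Dave=1, Eve=3, Sybil=8, Oscar=0
Event 6 (Eve +2): Eve: 3 -> 5. State: Dave=1, Eve=5, Sybil=8, Oscar=0
Event 7 (Eve +2): Eve: 5 -> 7. State: Dave=1, Eve=7, Sybil=8, Oscar=0
Event 8 (Eve -> Sybil, 2): Eve: 7 -> 5, Sybil: 8 -> 10. State: Dave=1, Eve=5, Sybil=10, Oscar=0
Event 9 (Eve -4): Eve: 5 -> 1. State: Dave=1, Eve=1, Sybil=10, Oscar=0

Eve's final count: 1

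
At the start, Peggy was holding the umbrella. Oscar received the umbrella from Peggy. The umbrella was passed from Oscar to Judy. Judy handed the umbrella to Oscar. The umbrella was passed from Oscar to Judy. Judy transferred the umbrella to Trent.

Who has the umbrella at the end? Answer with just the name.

Answer: Trent

Derivation:
Tracking the umbrella through each event:
Start: Peggy has the umbrella.
After event 1: Oscar has the umbrella.
After event 2: Judy has the umbrella.
After event 3: Oscar has the umbrella.
After event 4: Judy has the umbrella.
After event 5: Trent has the umbrella.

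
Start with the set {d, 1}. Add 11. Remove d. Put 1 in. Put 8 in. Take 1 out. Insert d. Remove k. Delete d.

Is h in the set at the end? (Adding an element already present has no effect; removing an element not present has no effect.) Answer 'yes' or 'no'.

Answer: no

Derivation:
Tracking the set through each operation:
Start: {1, d}
Event 1 (add 11): added. Set: {1, 11, d}
Event 2 (remove d): removed. Set: {1, 11}
Event 3 (add 1): already present, no change. Set: {1, 11}
Event 4 (add 8): added. Set: {1, 11, 8}
Event 5 (remove 1): removed. Set: {11, 8}
Event 6 (add d): added. Set: {11, 8, d}
Event 7 (remove k): not present, no change. Set: {11, 8, d}
Event 8 (remove d): removed. Set: {11, 8}

Final set: {11, 8} (size 2)
h is NOT in the final set.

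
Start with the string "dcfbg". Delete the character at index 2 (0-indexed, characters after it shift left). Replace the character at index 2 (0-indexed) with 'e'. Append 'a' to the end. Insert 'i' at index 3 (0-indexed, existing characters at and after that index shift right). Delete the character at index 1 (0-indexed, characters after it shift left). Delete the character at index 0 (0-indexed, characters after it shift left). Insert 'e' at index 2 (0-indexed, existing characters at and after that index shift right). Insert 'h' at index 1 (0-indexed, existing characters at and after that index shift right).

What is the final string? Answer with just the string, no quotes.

Answer: ehiega

Derivation:
Applying each edit step by step:
Start: "dcfbg"
Op 1 (delete idx 2 = 'f'): "dcfbg" -> "dcbg"
Op 2 (replace idx 2: 'b' -> 'e'): "dcbg" -> "dceg"
Op 3 (append 'a'): "dceg" -> "dcega"
Op 4 (insert 'i' at idx 3): "dcega" -> "dceiga"
Op 5 (delete idx 1 = 'c'): "dceiga" -> "deiga"
Op 6 (delete idx 0 = 'd'): "deiga" -> "eiga"
Op 7 (insert 'e' at idx 2): "eiga" -> "eiega"
Op 8 (insert 'h' at idx 1): "eiega" -> "ehiega"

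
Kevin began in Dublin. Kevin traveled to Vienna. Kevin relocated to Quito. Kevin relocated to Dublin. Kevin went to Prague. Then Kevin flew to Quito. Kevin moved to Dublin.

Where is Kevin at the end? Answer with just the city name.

Answer: Dublin

Derivation:
Tracking Kevin's location:
Start: Kevin is in Dublin.
After move 1: Dublin -> Vienna. Kevin is in Vienna.
After move 2: Vienna -> Quito. Kevin is in Quito.
After move 3: Quito -> Dublin. Kevin is in Dublin.
After move 4: Dublin -> Prague. Kevin is in Prague.
After move 5: Prague -> Quito. Kevin is in Quito.
After move 6: Quito -> Dublin. Kevin is in Dublin.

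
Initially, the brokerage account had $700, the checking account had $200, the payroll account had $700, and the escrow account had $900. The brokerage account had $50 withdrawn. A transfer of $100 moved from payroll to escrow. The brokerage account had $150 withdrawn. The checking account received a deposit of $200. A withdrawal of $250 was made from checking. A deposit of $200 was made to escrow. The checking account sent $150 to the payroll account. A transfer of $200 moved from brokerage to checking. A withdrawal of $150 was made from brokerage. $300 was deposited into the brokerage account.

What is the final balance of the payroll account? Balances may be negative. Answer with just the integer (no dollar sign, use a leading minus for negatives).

Tracking account balances step by step:
Start: brokerage=700, checking=200, payroll=700, escrow=900
Event 1 (withdraw 50 from brokerage): brokerage: 700 - 50 = 650. Balances: brokerage=650, checking=200, payroll=700, escrow=900
Event 2 (transfer 100 payroll -> escrow): payroll: 700 - 100 = 600, escrow: 900 + 100 = 1000. Balances: brokerage=650, checking=200, payroll=600, escrow=1000
Event 3 (withdraw 150 from brokerage): brokerage: 650 - 150 = 500. Balances: brokerage=500, checking=200, payroll=600, escrow=1000
Event 4 (deposit 200 to checking): checking: 200 + 200 = 400. Balances: brokerage=500, checking=400, payroll=600, escrow=1000
Event 5 (withdraw 250 from checking): checking: 400 - 250 = 150. Balances: brokerage=500, checking=150, payroll=600, escrow=1000
Event 6 (deposit 200 to escrow): escrow: 1000 + 200 = 1200. Balances: brokerage=500, checking=150, payroll=600, escrow=1200
Event 7 (transfer 150 checking -> payroll): checking: 150 - 150 = 0, payroll: 600 + 150 = 750. Balances: brokerage=500, checking=0, payroll=750, escrow=1200
Event 8 (transfer 200 brokerage -> checking): brokerage: 500 - 200 = 300, checking: 0 + 200 = 200. Balances: brokerage=300, checking=200, payroll=750, escrow=1200
Event 9 (withdraw 150 from brokerage): brokerage: 300 - 150 = 150. Balances: brokerage=150, checking=200, payroll=750, escrow=1200
Event 10 (deposit 300 to brokerage): brokerage: 150 + 300 = 450. Balances: brokerage=450, checking=200, payroll=750, escrow=1200

Final balance of payroll: 750

Answer: 750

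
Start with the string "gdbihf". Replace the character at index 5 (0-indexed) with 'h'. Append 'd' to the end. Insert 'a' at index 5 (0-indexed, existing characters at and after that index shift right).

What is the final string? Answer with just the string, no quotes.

Answer: gdbihahd

Derivation:
Applying each edit step by step:
Start: "gdbihf"
Op 1 (replace idx 5: 'f' -> 'h'): "gdbihf" -> "gdbihh"
Op 2 (append 'd'): "gdbihh" -> "gdbihhd"
Op 3 (insert 'a' at idx 5): "gdbihhd" -> "gdbihahd"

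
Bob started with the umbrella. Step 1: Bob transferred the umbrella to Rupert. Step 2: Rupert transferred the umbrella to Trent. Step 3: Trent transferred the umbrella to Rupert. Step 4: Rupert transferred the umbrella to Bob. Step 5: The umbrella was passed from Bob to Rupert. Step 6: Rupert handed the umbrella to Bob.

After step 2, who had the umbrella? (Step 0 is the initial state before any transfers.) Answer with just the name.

Tracking the umbrella holder through step 2:
After step 0 (start): Bob
After step 1: Rupert
After step 2: Trent

At step 2, the holder is Trent.

Answer: Trent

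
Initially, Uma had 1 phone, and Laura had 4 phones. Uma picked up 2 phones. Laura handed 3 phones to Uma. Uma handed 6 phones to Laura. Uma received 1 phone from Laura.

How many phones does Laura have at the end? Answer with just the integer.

Answer: 6

Derivation:
Tracking counts step by step:
Start: Uma=1, Laura=4
Event 1 (Uma +2): Uma: 1 -> 3. State: Uma=3, Laura=4
Event 2 (Laura -> Uma, 3): Laura: 4 -> 1, Uma: 3 -> 6. State: Uma=6, Laura=1
Event 3 (Uma -> Laura, 6): Uma: 6 -> 0, Laura: 1 -> 7. State: Uma=0, Laura=7
Event 4 (Laura -> Uma, 1): Laura: 7 -> 6, Uma: 0 -> 1. State: Uma=1, Laura=6

Laura's final count: 6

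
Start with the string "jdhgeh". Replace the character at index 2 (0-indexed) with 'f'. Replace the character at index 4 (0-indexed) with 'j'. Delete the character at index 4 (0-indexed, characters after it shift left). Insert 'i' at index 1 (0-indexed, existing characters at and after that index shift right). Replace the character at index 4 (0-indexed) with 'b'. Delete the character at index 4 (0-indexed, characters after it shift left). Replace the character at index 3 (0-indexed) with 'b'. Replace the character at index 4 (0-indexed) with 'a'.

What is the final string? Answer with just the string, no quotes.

Applying each edit step by step:
Start: "jdhgeh"
Op 1 (replace idx 2: 'h' -> 'f'): "jdhgeh" -> "jdfgeh"
Op 2 (replace idx 4: 'e' -> 'j'): "jdfgeh" -> "jdfgjh"
Op 3 (delete idx 4 = 'j'): "jdfgjh" -> "jdfgh"
Op 4 (insert 'i' at idx 1): "jdfgh" -> "jidfgh"
Op 5 (replace idx 4: 'g' -> 'b'): "jidfgh" -> "jidfbh"
Op 6 (delete idx 4 = 'b'): "jidfbh" -> "jidfh"
Op 7 (replace idx 3: 'f' -> 'b'): "jidfh" -> "jidbh"
Op 8 (replace idx 4: 'h' -> 'a'): "jidbh" -> "jidba"

Answer: jidba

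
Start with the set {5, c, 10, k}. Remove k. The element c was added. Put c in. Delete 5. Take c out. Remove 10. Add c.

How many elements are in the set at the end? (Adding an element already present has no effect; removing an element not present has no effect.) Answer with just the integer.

Tracking the set through each operation:
Start: {10, 5, c, k}
Event 1 (remove k): removed. Set: {10, 5, c}
Event 2 (add c): already present, no change. Set: {10, 5, c}
Event 3 (add c): already present, no change. Set: {10, 5, c}
Event 4 (remove 5): removed. Set: {10, c}
Event 5 (remove c): removed. Set: {10}
Event 6 (remove 10): removed. Set: {}
Event 7 (add c): added. Set: {c}

Final set: {c} (size 1)

Answer: 1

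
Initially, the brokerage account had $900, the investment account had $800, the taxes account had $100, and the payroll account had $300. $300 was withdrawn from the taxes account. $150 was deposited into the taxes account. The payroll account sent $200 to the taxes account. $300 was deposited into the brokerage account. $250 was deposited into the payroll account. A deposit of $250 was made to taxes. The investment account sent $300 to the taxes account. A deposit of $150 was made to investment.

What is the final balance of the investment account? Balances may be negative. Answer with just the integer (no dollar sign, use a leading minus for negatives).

Answer: 650

Derivation:
Tracking account balances step by step:
Start: brokerage=900, investment=800, taxes=100, payroll=300
Event 1 (withdraw 300 from taxes): taxes: 100 - 300 = -200. Balances: brokerage=900, investment=800, taxes=-200, payroll=300
Event 2 (deposit 150 to taxes): taxes: -200 + 150 = -50. Balances: brokerage=900, investment=800, taxes=-50, payroll=300
Event 3 (transfer 200 payroll -> taxes): payroll: 300 - 200 = 100, taxes: -50 + 200 = 150. Balances: brokerage=900, investment=800, taxes=150, payroll=100
Event 4 (deposit 300 to brokerage): brokerage: 900 + 300 = 1200. Balances: brokerage=1200, investment=800, taxes=150, payroll=100
Event 5 (deposit 250 to payroll): payroll: 100 + 250 = 350. Balances: brokerage=1200, investment=800, taxes=150, payroll=350
Event 6 (deposit 250 to taxes): taxes: 150 + 250 = 400. Balances: brokerage=1200, investment=800, taxes=400, payroll=350
Event 7 (transfer 300 investment -> taxes): investment: 800 - 300 = 500, taxes: 400 + 300 = 700. Balances: brokerage=1200, investment=500, taxes=700, payroll=350
Event 8 (deposit 150 to investment): investment: 500 + 150 = 650. Balances: brokerage=1200, investment=650, taxes=700, payroll=350

Final balance of investment: 650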